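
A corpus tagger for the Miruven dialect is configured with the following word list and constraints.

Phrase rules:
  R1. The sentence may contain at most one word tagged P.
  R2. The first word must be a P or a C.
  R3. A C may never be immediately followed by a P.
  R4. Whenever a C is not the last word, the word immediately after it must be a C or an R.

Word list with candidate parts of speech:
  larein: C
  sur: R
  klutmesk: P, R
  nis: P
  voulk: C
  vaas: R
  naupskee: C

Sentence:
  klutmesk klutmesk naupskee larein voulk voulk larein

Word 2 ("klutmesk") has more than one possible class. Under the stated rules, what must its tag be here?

R

Candidates per position — 1:klutmesk {P,R}; 2:klutmesk {P,R}; 3:naupskee {C}; 4:larein {C}; 5:voulk {C}; 6:voulk {C}; 7:larein {C}.
Position 1: R is ruled out by rule 2; that leaves P.
Position 2: P is ruled out by rule 1; that leaves R.
So the tagging must be: P R C C C C C.
Rule-by-rule: rule 1 ✓; rule 2 ✓; rule 3 ✓; rule 4 ✓.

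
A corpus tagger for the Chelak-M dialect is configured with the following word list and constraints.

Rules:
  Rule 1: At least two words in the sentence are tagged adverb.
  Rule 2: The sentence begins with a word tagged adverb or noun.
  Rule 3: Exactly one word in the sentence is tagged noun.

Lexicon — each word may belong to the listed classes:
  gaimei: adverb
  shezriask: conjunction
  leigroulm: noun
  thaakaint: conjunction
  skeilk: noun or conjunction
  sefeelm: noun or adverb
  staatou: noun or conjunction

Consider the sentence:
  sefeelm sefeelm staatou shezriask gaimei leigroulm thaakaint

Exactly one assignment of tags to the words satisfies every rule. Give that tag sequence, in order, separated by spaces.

adverb adverb conjunction conjunction adverb noun conjunction

Candidates per position — 1:sefeelm {noun,adverb}; 2:sefeelm {noun,adverb}; 3:staatou {noun,conjunction}; 4:shezriask {conjunction}; 5:gaimei {adverb}; 6:leigroulm {noun}; 7:thaakaint {conjunction}.
Position 1: tagging it noun would leave rule 3 unsatisfiable, so it must be adverb.
Position 2: tagging it noun would leave rule 3 unsatisfiable, so it must be adverb.
Position 3: tagging it noun would leave rule 3 unsatisfiable, so it must be conjunction.
So the tagging must be: adverb adverb conjunction conjunction adverb noun conjunction.
Rule-by-rule: rule 1 ok; rule 2 ok; rule 3 ok.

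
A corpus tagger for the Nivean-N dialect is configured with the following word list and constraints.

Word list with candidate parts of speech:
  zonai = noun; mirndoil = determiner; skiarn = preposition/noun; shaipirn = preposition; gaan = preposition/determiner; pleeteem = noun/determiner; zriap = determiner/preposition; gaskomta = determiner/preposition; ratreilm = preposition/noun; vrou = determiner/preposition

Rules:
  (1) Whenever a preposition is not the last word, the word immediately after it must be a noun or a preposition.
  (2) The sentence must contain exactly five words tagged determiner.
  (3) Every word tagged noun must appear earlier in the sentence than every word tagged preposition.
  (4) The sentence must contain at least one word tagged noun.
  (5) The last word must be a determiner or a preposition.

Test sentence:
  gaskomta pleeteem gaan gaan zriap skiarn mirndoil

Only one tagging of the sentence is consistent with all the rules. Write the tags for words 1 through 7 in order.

determiner noun determiner determiner determiner noun determiner

Candidates per position — 1:gaskomta {determiner,preposition}; 2:pleeteem {noun,determiner}; 3:gaan {preposition,determiner}; 4:gaan {preposition,determiner}; 5:zriap {determiner,preposition}; 6:skiarn {preposition,noun}; 7:mirndoil {determiner}.
At position 6, choosing preposition makes rule 1 impossible to satisfy; hence noun.
At position 1, choosing preposition makes rule 3 impossible to satisfy; hence determiner.
At position 3, choosing preposition makes rule 3 impossible to satisfy; hence determiner.
At position 4, choosing preposition makes rule 3 impossible to satisfy; hence determiner.
At position 5, choosing preposition makes rule 3 impossible to satisfy; hence determiner.
At position 2, choosing determiner makes rule 2 impossible to satisfy; hence noun.
The only consistent sequence is: determiner noun determiner determiner determiner noun determiner.
Check: rule 1 satisfied; rule 2 satisfied; rule 3 satisfied; rule 4 satisfied; rule 5 satisfied.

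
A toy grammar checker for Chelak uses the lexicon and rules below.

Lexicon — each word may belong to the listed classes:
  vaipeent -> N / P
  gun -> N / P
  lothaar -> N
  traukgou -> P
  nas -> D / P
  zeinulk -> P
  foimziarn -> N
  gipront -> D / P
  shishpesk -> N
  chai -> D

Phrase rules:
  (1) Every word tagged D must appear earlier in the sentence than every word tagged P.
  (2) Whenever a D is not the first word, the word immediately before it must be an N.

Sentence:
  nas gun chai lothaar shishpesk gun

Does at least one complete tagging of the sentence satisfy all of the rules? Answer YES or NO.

YES

Candidates per position — 1:nas {D,P}; 2:gun {N,P}; 3:chai {D}; 4:lothaar {N}; 5:shishpesk {N}; 6:gun {N,P}.
One satisfying assignment: D N D N N N.
Rule-by-rule: rule 1 holds; rule 2 holds.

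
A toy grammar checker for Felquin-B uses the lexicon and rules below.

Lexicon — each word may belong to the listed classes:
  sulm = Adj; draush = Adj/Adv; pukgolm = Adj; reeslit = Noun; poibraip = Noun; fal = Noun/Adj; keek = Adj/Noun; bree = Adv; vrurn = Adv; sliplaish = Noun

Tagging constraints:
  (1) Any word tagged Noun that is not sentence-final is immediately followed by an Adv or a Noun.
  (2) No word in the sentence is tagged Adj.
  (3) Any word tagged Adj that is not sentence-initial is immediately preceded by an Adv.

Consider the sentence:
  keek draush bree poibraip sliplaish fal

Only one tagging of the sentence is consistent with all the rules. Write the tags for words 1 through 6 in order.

Noun Adv Adv Noun Noun Noun

Candidates per position — 1:keek {Adj,Noun}; 2:draush {Adj,Adv}; 3:bree {Adv}; 4:poibraip {Noun}; 5:sliplaish {Noun}; 6:fal {Noun,Adj}.
Word 1 cannot be Adj — rule 2 would then fail for every completion. It is Noun.
Word 2 cannot be Adj — rule 1 would then fail for every completion. It is Adv.
Word 6 cannot be Adj — rule 1 would then fail for every completion. It is Noun.
That leaves exactly one tagging: Noun Adv Adv Noun Noun Noun.
Checking: rule 1 ✓; rule 2 ✓; rule 3 ✓.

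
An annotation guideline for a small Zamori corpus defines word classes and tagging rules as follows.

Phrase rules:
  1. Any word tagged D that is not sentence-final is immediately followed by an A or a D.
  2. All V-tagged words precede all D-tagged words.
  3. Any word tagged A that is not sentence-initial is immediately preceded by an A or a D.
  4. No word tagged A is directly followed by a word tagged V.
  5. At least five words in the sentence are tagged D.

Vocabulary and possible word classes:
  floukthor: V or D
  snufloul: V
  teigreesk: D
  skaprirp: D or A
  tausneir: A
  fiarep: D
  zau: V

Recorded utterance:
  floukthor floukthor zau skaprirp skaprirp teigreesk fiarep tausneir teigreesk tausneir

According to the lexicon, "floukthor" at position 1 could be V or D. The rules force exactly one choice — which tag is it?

V

Candidates per position — 1:floukthor {V,D}; 2:floukthor {V,D}; 3:zau {V}; 4:skaprirp {D,A}; 5:skaprirp {D,A}; 6:teigreesk {D}; 7:fiarep {D}; 8:tausneir {A}; 9:teigreesk {D}; 10:tausneir {A}.
If word 1 were D, no tagging could satisfy rule 1; so word 1 is V.
If word 2 were D, no tagging could satisfy rule 1; so word 2 is V.
If word 4 were A, no tagging could satisfy rule 3; so word 4 is D.
If word 5 were A, no tagging could satisfy rule 5; so word 5 is D.
That leaves exactly one tagging: V V V D D D D A D A.
Checking: rule 1 holds; rule 2 holds; rule 3 holds; rule 4 holds; rule 5 holds.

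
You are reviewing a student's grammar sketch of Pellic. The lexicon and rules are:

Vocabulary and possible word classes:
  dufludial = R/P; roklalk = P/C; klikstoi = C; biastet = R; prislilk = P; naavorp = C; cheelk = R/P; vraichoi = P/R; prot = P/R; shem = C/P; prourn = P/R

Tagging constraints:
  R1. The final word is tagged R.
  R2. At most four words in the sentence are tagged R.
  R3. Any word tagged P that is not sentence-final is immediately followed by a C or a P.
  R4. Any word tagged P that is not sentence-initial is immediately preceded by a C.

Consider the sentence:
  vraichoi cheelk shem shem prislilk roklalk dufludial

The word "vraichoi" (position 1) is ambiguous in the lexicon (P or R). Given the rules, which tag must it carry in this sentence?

Candidates per position — 1:vraichoi {P,R}; 2:cheelk {R,P}; 3:shem {C,P}; 4:shem {C,P}; 5:prislilk {P}; 6:roklalk {P,C}; 7:dufludial {R,P}.
Word 2 cannot be P — rule 4 would then fail for every completion. It is R.
Word 3 cannot be P — rule 4 would then fail for every completion. It is C.
Word 4 cannot be P — rule 4 would then fail for every completion. It is C.
Word 6 cannot be P — rule 4 would then fail for every completion. It is C.
Word 7 cannot be P — rule 1 would then fail for every completion. It is R.
Word 1 cannot be P — rule 3 would then fail for every completion. It is R.
So the tagging must be: R R C C P C R.
Check: rule 1 holds; rule 2 holds; rule 3 holds; rule 4 holds.

R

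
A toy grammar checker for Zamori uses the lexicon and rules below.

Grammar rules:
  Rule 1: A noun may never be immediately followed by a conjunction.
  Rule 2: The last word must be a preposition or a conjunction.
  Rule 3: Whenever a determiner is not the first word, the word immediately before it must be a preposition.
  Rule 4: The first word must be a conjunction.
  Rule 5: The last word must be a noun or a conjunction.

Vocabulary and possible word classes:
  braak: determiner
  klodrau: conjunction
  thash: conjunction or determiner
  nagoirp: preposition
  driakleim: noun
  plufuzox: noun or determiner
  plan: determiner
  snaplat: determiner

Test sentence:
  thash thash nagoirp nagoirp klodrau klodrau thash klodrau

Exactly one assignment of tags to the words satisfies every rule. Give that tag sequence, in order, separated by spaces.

conjunction conjunction preposition preposition conjunction conjunction conjunction conjunction

Candidates per position — 1:thash {conjunction,determiner}; 2:thash {conjunction,determiner}; 3:nagoirp {preposition}; 4:nagoirp {preposition}; 5:klodrau {conjunction}; 6:klodrau {conjunction}; 7:thash {conjunction,determiner}; 8:klodrau {conjunction}.
Position 1: tagging it determiner would leave rule 4 unsatisfiable, so it must be conjunction.
Position 2: tagging it determiner would leave rule 3 unsatisfiable, so it must be conjunction.
Position 7: tagging it determiner would leave rule 3 unsatisfiable, so it must be conjunction.
The unique satisfying tagging is: conjunction conjunction preposition preposition conjunction conjunction conjunction conjunction.
Checking: rule 1 holds; rule 2 holds; rule 3 holds; rule 4 holds; rule 5 holds.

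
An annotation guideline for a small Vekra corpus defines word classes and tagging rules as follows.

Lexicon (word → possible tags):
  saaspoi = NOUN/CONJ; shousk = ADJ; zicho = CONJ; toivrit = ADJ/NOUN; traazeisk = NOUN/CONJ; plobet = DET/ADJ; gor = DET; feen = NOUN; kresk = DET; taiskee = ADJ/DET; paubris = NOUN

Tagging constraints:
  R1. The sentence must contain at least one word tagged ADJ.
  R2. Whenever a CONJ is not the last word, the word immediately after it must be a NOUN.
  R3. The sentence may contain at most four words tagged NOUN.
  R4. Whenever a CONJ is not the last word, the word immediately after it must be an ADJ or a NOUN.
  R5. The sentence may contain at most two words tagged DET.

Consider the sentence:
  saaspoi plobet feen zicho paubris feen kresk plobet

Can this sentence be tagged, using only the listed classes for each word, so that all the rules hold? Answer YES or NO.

Candidates per position — 1:saaspoi {NOUN,CONJ}; 2:plobet {DET,ADJ}; 3:feen {NOUN}; 4:zicho {CONJ}; 5:paubris {NOUN}; 6:feen {NOUN}; 7:kresk {DET}; 8:plobet {DET,ADJ}.
One satisfying assignment: NOUN ADJ NOUN CONJ NOUN NOUN DET DET.
Checking: rule 1 ok; rule 2 ok; rule 3 ok; rule 4 ok; rule 5 ok.

YES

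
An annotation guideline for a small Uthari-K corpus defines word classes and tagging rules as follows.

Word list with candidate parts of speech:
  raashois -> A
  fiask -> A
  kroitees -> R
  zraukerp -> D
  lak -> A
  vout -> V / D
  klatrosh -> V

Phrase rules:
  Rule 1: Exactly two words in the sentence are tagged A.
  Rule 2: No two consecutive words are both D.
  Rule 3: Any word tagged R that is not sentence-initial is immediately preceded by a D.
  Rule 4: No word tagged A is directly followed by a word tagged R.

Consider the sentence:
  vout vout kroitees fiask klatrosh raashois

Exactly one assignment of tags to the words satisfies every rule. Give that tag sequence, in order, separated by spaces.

V D R A V A

Candidates per position — 1:vout {V,D}; 2:vout {V,D}; 3:kroitees {R}; 4:fiask {A}; 5:klatrosh {V}; 6:raashois {A}.
At position 2, choosing V makes rule 3 impossible to satisfy; hence D.
At position 1, choosing D makes rule 2 impossible to satisfy; hence V.
So the tagging must be: V D R A V A.
Check: rule 1 ✓; rule 2 ✓; rule 3 ✓; rule 4 ✓.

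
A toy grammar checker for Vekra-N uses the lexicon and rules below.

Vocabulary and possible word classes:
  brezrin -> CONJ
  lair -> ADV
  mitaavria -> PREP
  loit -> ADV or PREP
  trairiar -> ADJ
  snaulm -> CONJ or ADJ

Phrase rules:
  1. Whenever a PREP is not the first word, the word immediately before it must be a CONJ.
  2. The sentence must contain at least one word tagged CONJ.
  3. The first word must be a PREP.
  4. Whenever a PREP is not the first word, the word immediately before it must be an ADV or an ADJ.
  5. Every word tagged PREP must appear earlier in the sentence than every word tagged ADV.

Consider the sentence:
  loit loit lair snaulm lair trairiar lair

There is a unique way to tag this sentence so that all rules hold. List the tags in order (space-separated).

Candidates per position — 1:loit {ADV,PREP}; 2:loit {ADV,PREP}; 3:lair {ADV}; 4:snaulm {CONJ,ADJ}; 5:lair {ADV}; 6:trairiar {ADJ}; 7:lair {ADV}.
If word 1 were ADV, no tagging could satisfy rule 3; so word 1 is PREP.
If word 2 were PREP, no tagging could satisfy rule 1; so word 2 is ADV.
If word 4 were ADJ, no tagging could satisfy rule 2; so word 4 is CONJ.
The unique satisfying tagging is: PREP ADV ADV CONJ ADV ADJ ADV.
Rule-by-rule: rule 1 satisfied; rule 2 satisfied; rule 3 satisfied; rule 4 satisfied; rule 5 satisfied.

PREP ADV ADV CONJ ADV ADJ ADV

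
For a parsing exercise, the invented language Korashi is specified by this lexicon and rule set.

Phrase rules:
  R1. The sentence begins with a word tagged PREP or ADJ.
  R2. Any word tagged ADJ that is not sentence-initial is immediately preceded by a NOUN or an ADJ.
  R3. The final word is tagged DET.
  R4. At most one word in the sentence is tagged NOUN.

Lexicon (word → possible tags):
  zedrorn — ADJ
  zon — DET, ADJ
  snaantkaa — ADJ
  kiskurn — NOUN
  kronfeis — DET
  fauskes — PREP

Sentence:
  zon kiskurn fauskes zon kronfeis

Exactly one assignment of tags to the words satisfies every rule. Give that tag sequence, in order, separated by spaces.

ADJ NOUN PREP DET DET

Candidates per position — 1:zon {DET,ADJ}; 2:kiskurn {NOUN}; 3:fauskes {PREP}; 4:zon {DET,ADJ}; 5:kronfeis {DET}.
Position 1: DET is ruled out by rule 1; that leaves ADJ.
Position 4: ADJ is ruled out by rule 2; that leaves DET.
So the tagging must be: ADJ NOUN PREP DET DET.
Check: rule 1 satisfied; rule 2 satisfied; rule 3 satisfied; rule 4 satisfied.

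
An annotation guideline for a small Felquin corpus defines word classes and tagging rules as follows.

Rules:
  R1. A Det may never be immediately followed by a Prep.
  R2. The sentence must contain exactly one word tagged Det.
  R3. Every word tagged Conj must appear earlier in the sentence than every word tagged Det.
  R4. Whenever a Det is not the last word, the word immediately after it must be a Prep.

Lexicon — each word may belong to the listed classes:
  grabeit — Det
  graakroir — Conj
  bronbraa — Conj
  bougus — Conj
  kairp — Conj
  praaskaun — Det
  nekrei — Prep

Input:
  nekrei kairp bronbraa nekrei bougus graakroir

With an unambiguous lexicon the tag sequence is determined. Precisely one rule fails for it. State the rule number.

2

Fixed tagging: Prep Conj Conj Prep Conj Conj.
Applying the rules: R1 pass, R2 fail, R3 pass, R4 pass.
Only rule 2 fails.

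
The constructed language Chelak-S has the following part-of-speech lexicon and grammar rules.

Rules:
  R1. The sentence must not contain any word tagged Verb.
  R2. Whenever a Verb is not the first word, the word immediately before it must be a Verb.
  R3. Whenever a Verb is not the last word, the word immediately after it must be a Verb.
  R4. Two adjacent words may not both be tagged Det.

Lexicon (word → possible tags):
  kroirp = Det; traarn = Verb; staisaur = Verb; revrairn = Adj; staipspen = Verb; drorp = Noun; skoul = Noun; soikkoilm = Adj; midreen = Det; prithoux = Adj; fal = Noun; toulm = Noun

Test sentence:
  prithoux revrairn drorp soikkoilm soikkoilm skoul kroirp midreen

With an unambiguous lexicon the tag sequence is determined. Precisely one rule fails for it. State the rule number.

Fixed tagging: Adj Adj Noun Adj Adj Noun Det Det.
Checking each rule: R1 pass, R2 pass, R3 pass, R4 fail.
Only rule 4 fails.

4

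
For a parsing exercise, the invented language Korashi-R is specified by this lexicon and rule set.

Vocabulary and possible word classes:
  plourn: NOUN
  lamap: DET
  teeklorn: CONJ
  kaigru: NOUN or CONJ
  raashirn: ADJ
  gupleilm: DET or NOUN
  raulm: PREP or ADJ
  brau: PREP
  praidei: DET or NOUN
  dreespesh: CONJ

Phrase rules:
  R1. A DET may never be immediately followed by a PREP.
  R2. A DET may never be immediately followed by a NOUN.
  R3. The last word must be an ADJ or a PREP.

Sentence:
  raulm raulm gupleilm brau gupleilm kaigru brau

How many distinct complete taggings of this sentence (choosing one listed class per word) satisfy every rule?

Candidates per position — 1:raulm {PREP,ADJ}; 2:raulm {PREP,ADJ}; 3:gupleilm {DET,NOUN}; 4:brau {PREP}; 5:gupleilm {DET,NOUN}; 6:kaigru {NOUN,CONJ}; 7:brau {PREP}.
There are 32 candidate sequences in total.
Checking each against the rules leaves 12 sequences.
Count = 12.

12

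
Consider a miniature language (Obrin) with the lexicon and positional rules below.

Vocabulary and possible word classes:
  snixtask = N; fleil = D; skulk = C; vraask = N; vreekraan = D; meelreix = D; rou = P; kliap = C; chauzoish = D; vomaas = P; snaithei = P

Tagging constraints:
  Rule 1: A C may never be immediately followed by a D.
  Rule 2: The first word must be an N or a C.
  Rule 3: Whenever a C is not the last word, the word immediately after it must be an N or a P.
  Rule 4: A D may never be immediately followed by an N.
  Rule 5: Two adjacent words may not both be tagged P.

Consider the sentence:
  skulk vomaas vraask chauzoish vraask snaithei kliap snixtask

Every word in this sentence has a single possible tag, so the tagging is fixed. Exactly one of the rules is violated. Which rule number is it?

Fixed tagging: C P N D N P C N.
Checking each rule: R1 holds, R2 holds, R3 holds, R4 violated, R5 holds.
Only rule 4 fails.

4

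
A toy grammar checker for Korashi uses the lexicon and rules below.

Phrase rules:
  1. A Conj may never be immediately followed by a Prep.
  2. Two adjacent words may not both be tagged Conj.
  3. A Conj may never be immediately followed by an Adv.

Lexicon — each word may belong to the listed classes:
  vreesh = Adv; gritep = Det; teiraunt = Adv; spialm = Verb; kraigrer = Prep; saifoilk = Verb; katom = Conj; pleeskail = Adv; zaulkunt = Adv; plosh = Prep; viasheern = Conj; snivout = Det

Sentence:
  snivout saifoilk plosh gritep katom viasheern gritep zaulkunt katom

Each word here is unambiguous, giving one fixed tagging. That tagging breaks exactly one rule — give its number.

2

Fixed tagging: Det Verb Prep Det Conj Conj Det Adv Conj.
Rule check: R1 ok, R2 fails, R3 ok.
Only rule 2 fails.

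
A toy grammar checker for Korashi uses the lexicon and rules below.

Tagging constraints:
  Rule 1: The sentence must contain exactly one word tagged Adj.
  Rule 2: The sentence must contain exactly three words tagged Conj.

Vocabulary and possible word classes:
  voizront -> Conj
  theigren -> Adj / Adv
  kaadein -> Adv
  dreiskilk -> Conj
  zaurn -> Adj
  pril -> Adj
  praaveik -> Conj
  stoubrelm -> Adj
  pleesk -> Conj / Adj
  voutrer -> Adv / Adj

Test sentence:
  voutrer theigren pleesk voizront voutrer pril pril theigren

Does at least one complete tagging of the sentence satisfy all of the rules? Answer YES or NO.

NO

Candidates per position — 1:voutrer {Adv,Adj}; 2:theigren {Adj,Adv}; 3:pleesk {Conj,Adj}; 4:voizront {Conj}; 5:voutrer {Adv,Adj}; 6:pril {Adj}; 7:pril {Adj}; 8:theigren {Adj,Adv}.
Rule 1 cannot be satisfied by any choice of tags from the lexicon.
So there is no consistent tagging.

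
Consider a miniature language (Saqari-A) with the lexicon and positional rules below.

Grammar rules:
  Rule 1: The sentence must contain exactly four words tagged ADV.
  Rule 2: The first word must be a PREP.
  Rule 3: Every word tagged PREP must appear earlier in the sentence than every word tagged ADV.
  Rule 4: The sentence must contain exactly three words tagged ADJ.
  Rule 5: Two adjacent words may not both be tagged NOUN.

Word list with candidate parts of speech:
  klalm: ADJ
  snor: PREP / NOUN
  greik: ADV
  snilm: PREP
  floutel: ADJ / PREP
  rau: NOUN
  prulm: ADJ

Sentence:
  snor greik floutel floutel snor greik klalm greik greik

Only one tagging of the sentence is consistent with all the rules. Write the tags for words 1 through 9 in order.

Candidates per position — 1:snor {PREP,NOUN}; 2:greik {ADV}; 3:floutel {ADJ,PREP}; 4:floutel {ADJ,PREP}; 5:snor {PREP,NOUN}; 6:greik {ADV}; 7:klalm {ADJ}; 8:greik {ADV}; 9:greik {ADV}.
Position 1: NOUN is ruled out by rule 2; that leaves PREP.
Position 3: PREP is ruled out by rule 3; that leaves ADJ.
Position 4: PREP is ruled out by rule 3; that leaves ADJ.
Position 5: PREP is ruled out by rule 3; that leaves NOUN.
That leaves exactly one tagging: PREP ADV ADJ ADJ NOUN ADV ADJ ADV ADV.
Check: rule 1 ok; rule 2 ok; rule 3 ok; rule 4 ok; rule 5 ok.

PREP ADV ADJ ADJ NOUN ADV ADJ ADV ADV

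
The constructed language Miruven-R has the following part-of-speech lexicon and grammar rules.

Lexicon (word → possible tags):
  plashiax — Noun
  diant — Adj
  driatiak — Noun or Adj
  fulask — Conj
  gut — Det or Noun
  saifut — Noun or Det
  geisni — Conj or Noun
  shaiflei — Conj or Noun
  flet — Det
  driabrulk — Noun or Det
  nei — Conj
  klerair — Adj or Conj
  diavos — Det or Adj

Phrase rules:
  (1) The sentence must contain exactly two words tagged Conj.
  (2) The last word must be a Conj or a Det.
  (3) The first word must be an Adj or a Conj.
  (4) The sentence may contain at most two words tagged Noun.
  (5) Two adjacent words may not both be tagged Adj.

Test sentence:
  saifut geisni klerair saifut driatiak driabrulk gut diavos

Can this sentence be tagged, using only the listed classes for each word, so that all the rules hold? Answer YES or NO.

NO

Candidates per position — 1:saifut {Noun,Det}; 2:geisni {Conj,Noun}; 3:klerair {Adj,Conj}; 4:saifut {Noun,Det}; 5:driatiak {Noun,Adj}; 6:driabrulk {Noun,Det}; 7:gut {Det,Noun}; 8:diavos {Det,Adj}.
Rule 3 cannot be satisfied by any choice of tags from the lexicon.
So there is no consistent tagging.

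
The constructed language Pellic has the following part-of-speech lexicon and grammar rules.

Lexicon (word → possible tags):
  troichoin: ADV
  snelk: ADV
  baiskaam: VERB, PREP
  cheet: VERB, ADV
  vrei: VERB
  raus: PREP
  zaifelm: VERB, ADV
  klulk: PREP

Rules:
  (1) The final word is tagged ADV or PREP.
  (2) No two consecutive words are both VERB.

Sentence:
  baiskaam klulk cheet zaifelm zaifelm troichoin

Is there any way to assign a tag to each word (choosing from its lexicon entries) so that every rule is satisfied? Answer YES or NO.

YES

Candidates per position — 1:baiskaam {VERB,PREP}; 2:klulk {PREP}; 3:cheet {VERB,ADV}; 4:zaifelm {VERB,ADV}; 5:zaifelm {VERB,ADV}; 6:troichoin {ADV}.
One satisfying assignment: VERB PREP ADV VERB ADV ADV.
Rule-by-rule: rule 1 ok; rule 2 ok.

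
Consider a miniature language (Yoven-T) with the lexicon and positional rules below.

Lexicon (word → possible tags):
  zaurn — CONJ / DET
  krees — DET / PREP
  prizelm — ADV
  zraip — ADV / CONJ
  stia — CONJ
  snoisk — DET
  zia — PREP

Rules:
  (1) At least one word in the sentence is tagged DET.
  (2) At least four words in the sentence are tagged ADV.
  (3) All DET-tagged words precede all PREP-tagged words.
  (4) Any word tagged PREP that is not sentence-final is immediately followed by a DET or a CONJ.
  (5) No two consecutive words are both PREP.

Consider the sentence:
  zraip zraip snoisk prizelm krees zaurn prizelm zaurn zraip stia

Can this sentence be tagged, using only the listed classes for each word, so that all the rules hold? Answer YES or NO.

YES

Candidates per position — 1:zraip {ADV,CONJ}; 2:zraip {ADV,CONJ}; 3:snoisk {DET}; 4:prizelm {ADV}; 5:krees {DET,PREP}; 6:zaurn {CONJ,DET}; 7:prizelm {ADV}; 8:zaurn {CONJ,DET}; 9:zraip {ADV,CONJ}; 10:stia {CONJ}.
One satisfying assignment: ADV ADV DET ADV DET CONJ ADV DET ADV CONJ.
Verifying each rule — rule 1 satisfied; rule 2 satisfied; rule 3 satisfied; rule 4 satisfied; rule 5 satisfied.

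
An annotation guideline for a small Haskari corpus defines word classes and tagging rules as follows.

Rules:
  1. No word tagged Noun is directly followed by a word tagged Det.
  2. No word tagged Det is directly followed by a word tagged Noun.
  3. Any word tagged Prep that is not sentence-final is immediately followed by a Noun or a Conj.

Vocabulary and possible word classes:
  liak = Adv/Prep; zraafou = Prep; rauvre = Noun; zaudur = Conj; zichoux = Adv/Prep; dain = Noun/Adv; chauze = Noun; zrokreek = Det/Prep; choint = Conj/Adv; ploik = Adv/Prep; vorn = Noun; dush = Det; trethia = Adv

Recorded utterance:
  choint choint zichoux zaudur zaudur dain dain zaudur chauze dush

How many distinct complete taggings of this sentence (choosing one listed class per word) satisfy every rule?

0

Candidates per position — 1:choint {Conj,Adv}; 2:choint {Conj,Adv}; 3:zichoux {Adv,Prep}; 4:zaudur {Conj}; 5:zaudur {Conj}; 6:dain {Noun,Adv}; 7:dain {Noun,Adv}; 8:zaudur {Conj}; 9:chauze {Noun}; 10:dush {Det}.
There are 32 candidate sequences in total.
Rule 1 cannot be satisfied by any choice of tags from the lexicon.
So there is no consistent tagging.
Count = 0.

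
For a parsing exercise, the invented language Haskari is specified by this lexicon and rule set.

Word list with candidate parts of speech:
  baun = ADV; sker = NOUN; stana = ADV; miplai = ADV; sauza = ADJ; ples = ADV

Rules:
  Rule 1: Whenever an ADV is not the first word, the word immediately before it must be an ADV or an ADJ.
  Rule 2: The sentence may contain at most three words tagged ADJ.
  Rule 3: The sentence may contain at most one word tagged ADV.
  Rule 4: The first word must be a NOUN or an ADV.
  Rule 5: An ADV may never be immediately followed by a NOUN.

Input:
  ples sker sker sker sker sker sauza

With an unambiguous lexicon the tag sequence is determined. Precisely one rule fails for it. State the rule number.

Fixed tagging: ADV NOUN NOUN NOUN NOUN NOUN ADJ.
Applying the rules: R1 ✓, R2 ✓, R3 ✓, R4 ✓, R5 ✗.
Only rule 5 fails.

5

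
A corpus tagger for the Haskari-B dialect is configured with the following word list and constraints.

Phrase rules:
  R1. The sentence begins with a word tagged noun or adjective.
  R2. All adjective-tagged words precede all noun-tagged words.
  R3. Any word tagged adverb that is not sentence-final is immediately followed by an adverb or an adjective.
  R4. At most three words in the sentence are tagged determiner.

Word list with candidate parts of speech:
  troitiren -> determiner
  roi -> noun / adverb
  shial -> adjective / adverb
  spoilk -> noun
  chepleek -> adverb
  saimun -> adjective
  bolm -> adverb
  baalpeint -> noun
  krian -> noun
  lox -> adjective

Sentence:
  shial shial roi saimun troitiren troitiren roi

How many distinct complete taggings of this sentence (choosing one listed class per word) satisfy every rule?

Candidates per position — 1:shial {adjective,adverb}; 2:shial {adjective,adverb}; 3:roi {noun,adverb}; 4:saimun {adjective}; 5:troitiren {determiner}; 6:troitiren {determiner}; 7:roi {noun,adverb}.
There are 16 candidate sequences in total.
The sequences that satisfy every rule: adjective adjective adverb adjective determiner determiner noun; adjective adjective adverb adjective determiner determiner adverb; adjective adverb adverb adjective determiner determiner noun; adjective adverb adverb adjective determiner determiner adverb.
Count = 4.

4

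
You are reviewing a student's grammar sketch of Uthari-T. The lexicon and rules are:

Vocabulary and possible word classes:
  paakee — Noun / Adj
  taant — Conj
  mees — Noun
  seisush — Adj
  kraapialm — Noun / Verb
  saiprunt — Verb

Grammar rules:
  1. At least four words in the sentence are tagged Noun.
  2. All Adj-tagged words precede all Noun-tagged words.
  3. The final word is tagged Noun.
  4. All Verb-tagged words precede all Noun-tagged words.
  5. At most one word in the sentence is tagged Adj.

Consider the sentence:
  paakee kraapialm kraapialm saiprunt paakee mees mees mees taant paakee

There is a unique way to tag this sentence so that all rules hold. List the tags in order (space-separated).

Adj Verb Verb Verb Noun Noun Noun Noun Conj Noun

Candidates per position — 1:paakee {Noun,Adj}; 2:kraapialm {Noun,Verb}; 3:kraapialm {Noun,Verb}; 4:saiprunt {Verb}; 5:paakee {Noun,Adj}; 6:mees {Noun}; 7:mees {Noun}; 8:mees {Noun}; 9:taant {Conj}; 10:paakee {Noun,Adj}.
Position 1: Noun is ruled out by rule 4; that leaves Adj.
Position 2: Noun is ruled out by rule 4; that leaves Verb.
Position 3: Noun is ruled out by rule 4; that leaves Verb.
Position 5: Adj is ruled out by rule 5; that leaves Noun.
Position 10: Adj is ruled out by rule 2; that leaves Noun.
The unique satisfying tagging is: Adj Verb Verb Verb Noun Noun Noun Noun Conj Noun.
Checking: rule 1 satisfied; rule 2 satisfied; rule 3 satisfied; rule 4 satisfied; rule 5 satisfied.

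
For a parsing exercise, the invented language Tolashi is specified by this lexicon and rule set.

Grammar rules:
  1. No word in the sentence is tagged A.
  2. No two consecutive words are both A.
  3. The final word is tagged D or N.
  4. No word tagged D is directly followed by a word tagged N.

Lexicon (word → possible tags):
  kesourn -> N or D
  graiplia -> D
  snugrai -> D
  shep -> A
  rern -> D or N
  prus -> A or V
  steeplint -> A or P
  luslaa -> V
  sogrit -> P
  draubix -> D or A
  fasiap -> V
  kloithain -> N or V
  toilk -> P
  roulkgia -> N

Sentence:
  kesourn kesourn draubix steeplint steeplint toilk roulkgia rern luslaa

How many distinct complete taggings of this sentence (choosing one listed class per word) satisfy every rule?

0

Candidates per position — 1:kesourn {N,D}; 2:kesourn {N,D}; 3:draubix {D,A}; 4:steeplint {A,P}; 5:steeplint {A,P}; 6:toilk {P}; 7:roulkgia {N}; 8:rern {D,N}; 9:luslaa {V}.
There are 64 candidate sequences in total.
Rule 3 cannot be satisfied by any choice of tags from the lexicon.
So there is no consistent tagging.
Count = 0.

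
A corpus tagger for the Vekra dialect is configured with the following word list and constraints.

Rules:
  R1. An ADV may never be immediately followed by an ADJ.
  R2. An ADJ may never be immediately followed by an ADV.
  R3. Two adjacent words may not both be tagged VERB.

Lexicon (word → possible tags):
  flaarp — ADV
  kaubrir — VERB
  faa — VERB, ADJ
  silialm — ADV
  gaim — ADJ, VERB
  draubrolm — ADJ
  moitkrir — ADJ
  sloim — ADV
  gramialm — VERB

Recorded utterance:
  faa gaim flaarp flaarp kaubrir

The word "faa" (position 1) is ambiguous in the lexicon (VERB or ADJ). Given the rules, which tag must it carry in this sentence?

ADJ

Candidates per position — 1:faa {VERB,ADJ}; 2:gaim {ADJ,VERB}; 3:flaarp {ADV}; 4:flaarp {ADV}; 5:kaubrir {VERB}.
If word 2 were ADJ, no tagging could satisfy rule 2; so word 2 is VERB.
If word 1 were VERB, no tagging could satisfy rule 3; so word 1 is ADJ.
The only consistent sequence is: ADJ VERB ADV ADV VERB.
Rule-by-rule: rule 1 ok; rule 2 ok; rule 3 ok.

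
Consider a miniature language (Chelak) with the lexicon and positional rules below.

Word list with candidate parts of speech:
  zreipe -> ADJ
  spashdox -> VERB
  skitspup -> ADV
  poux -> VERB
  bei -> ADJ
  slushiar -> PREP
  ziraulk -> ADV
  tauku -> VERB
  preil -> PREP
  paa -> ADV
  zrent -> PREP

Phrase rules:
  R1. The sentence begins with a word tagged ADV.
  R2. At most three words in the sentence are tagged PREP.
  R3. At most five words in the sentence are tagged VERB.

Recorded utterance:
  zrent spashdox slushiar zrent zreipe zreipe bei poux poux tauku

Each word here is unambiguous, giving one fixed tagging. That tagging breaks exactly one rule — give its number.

Fixed tagging: PREP VERB PREP PREP ADJ ADJ ADJ VERB VERB VERB.
Applying the rules: R1 fail, R2 pass, R3 pass.
Only rule 1 fails.

1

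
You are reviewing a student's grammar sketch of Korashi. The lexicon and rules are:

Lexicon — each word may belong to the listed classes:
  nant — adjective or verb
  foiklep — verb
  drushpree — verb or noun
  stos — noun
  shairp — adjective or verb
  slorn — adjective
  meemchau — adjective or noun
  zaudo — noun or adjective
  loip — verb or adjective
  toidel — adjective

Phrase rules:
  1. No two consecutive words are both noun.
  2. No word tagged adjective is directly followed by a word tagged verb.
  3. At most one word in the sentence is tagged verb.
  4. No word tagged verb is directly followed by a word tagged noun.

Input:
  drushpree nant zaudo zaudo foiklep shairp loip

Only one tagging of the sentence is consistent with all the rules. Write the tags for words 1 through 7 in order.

Candidates per position — 1:drushpree {verb,noun}; 2:nant {adjective,verb}; 3:zaudo {noun,adjective}; 4:zaudo {noun,adjective}; 5:foiklep {verb}; 6:shairp {adjective,verb}; 7:loip {verb,adjective}.
At position 1, choosing verb makes rule 3 impossible to satisfy; hence noun.
At position 2, choosing verb makes rule 3 impossible to satisfy; hence adjective.
At position 4, choosing adjective makes rule 2 impossible to satisfy; hence noun.
At position 6, choosing verb makes rule 3 impossible to satisfy; hence adjective.
At position 7, choosing verb makes rule 2 impossible to satisfy; hence adjective.
At position 3, choosing noun makes rule 1 impossible to satisfy; hence adjective.
So the tagging must be: noun adjective adjective noun verb adjective adjective.
Rule-by-rule: rule 1 satisfied; rule 2 satisfied; rule 3 satisfied; rule 4 satisfied.

noun adjective adjective noun verb adjective adjective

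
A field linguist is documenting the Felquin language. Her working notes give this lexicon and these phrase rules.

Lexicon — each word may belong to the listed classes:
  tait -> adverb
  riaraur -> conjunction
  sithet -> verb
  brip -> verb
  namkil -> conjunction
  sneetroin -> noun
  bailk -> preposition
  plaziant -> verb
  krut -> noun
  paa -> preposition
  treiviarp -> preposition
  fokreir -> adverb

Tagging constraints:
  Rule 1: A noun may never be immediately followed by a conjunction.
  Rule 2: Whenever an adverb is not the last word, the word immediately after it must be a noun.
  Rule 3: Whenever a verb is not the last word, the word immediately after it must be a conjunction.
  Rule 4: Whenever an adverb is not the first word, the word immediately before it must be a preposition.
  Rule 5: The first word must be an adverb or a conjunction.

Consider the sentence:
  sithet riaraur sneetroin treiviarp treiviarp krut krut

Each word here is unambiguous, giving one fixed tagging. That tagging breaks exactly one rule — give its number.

5

Fixed tagging: verb conjunction noun preposition preposition noun noun.
Rule check: R1 holds, R2 holds, R3 holds, R4 holds, R5 violated.
Only rule 5 fails.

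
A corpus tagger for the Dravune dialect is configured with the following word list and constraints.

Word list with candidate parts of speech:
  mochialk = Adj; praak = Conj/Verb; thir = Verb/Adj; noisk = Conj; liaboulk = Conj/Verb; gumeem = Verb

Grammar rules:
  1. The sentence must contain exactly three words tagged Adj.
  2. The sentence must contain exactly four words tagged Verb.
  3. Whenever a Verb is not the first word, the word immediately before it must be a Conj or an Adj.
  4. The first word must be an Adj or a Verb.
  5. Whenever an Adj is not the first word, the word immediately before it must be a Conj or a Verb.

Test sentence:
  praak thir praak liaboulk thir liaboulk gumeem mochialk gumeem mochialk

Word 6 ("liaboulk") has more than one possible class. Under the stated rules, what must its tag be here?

Conj

Candidates per position — 1:praak {Conj,Verb}; 2:thir {Verb,Adj}; 3:praak {Conj,Verb}; 4:liaboulk {Conj,Verb}; 5:thir {Verb,Adj}; 6:liaboulk {Conj,Verb}; 7:gumeem {Verb}; 8:mochialk {Adj}; 9:gumeem {Verb}; 10:mochialk {Adj}.
Position 1: Conj is ruled out by rule 4; that leaves Verb.
Position 2: Verb is ruled out by rule 3; that leaves Adj.
Position 5: Adj is ruled out by rule 1; that leaves Verb.
Position 6: Verb is ruled out by rule 2; that leaves Conj.
Position 3: Verb is ruled out by rule 2; that leaves Conj.
Position 4: Verb is ruled out by rule 2; that leaves Conj.
The only consistent sequence is: Verb Adj Conj Conj Verb Conj Verb Adj Verb Adj.
Checking: rule 1 satisfied; rule 2 satisfied; rule 3 satisfied; rule 4 satisfied; rule 5 satisfied.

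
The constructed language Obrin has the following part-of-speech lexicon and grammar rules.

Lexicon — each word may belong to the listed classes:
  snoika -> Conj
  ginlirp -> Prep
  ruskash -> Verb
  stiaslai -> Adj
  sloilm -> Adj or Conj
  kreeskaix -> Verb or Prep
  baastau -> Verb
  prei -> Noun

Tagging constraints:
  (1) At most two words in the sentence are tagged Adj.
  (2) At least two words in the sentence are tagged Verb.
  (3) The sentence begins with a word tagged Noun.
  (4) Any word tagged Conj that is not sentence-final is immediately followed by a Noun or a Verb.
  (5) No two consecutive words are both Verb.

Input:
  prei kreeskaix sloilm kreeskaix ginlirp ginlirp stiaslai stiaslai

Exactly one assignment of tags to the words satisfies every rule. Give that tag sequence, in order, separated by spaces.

Noun Verb Conj Verb Prep Prep Adj Adj

Candidates per position — 1:prei {Noun}; 2:kreeskaix {Verb,Prep}; 3:sloilm {Adj,Conj}; 4:kreeskaix {Verb,Prep}; 5:ginlirp {Prep}; 6:ginlirp {Prep}; 7:stiaslai {Adj}; 8:stiaslai {Adj}.
At position 2, choosing Prep makes rule 2 impossible to satisfy; hence Verb.
At position 3, choosing Adj makes rule 1 impossible to satisfy; hence Conj.
At position 4, choosing Prep makes rule 2 impossible to satisfy; hence Verb.
So the tagging must be: Noun Verb Conj Verb Prep Prep Adj Adj.
Check: rule 1 holds; rule 2 holds; rule 3 holds; rule 4 holds; rule 5 holds.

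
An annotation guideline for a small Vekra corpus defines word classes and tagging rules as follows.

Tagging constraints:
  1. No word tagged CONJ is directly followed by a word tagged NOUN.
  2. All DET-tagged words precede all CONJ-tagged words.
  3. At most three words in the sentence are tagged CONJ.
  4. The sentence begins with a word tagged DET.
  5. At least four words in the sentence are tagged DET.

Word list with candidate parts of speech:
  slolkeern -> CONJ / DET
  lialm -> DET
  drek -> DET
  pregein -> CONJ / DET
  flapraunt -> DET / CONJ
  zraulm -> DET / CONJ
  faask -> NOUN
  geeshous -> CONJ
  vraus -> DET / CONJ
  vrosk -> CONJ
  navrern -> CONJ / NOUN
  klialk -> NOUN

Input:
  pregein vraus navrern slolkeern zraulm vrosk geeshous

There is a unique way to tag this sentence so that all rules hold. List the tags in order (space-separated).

Candidates per position — 1:pregein {CONJ,DET}; 2:vraus {DET,CONJ}; 3:navrern {CONJ,NOUN}; 4:slolkeern {CONJ,DET}; 5:zraulm {DET,CONJ}; 6:vrosk {CONJ}; 7:geeshous {CONJ}.
If word 1 were CONJ, no tagging could satisfy rule 4; so word 1 is DET.
If word 2 were CONJ, no tagging could satisfy rule 5; so word 2 is DET.
If word 4 were CONJ, no tagging could satisfy rule 5; so word 4 is DET.
If word 5 were CONJ, no tagging could satisfy rule 5; so word 5 is DET.
If word 3 were CONJ, no tagging could satisfy rule 2; so word 3 is NOUN.
That leaves exactly one tagging: DET DET NOUN DET DET CONJ CONJ.
Check: rule 1 satisfied; rule 2 satisfied; rule 3 satisfied; rule 4 satisfied; rule 5 satisfied.

DET DET NOUN DET DET CONJ CONJ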